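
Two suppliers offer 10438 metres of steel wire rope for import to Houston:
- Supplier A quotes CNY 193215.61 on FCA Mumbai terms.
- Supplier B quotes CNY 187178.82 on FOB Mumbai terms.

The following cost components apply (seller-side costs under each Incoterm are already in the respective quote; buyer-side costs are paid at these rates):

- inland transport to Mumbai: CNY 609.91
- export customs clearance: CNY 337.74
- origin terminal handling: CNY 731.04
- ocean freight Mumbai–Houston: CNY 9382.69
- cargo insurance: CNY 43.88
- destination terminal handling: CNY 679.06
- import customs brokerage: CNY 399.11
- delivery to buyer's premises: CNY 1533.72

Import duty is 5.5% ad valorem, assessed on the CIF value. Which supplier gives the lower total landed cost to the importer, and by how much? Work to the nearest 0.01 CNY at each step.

Supplier A (FCA):
CIF value = FCA price + origin terminal + freight + insurance = 193215.61 + 731.04 + 9382.69 + 43.88 = 203373.22
Import duty = 203373.22 × 5.5% = 11185.53
Buyer bears (A): 731.04 + 9382.69 + 43.88 + 679.06 + 399.11 + 1533.72 = 12769.50
Landed cost (A) = invoice 193215.61 + 12769.50 + duty 11185.53 = 217170.64
Supplier B (FOB):
CIF value = FOB price + freight + insurance = 187178.82 + 9382.69 + 43.88 = 196605.39
Import duty = 196605.39 × 5.5% = 10813.30
Buyer bears (B): 9382.69 + 43.88 + 679.06 + 399.11 + 1533.72 = 12038.46
Landed cost (B) = invoice 187178.82 + 12038.46 + duty 10813.30 = 210030.58
Difference = |217170.64 − 210030.58| = 7140.06

Supplier B is cheaper by CNY 7140.06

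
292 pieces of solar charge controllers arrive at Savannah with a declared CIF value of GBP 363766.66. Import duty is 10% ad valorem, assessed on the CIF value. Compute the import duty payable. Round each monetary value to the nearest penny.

Import duty: GBP 36376.67

Import duty = 363766.66 × 10% = 36376.67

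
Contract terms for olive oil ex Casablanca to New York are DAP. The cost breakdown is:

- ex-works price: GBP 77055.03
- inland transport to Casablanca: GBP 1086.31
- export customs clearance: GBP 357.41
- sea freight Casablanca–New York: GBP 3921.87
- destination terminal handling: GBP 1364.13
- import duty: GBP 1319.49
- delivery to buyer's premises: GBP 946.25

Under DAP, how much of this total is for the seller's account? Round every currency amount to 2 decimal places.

Seller's account: GBP 84731.00

DAP: the seller bears all costs to the named destination except import duty and clearance.
Seller's account: goods 77055.03 + inland to port 1086.31 + export clearance 357.41 + freight 3921.87 + destination terminal 1364.13 + delivery 946.25 = 84731.00
Buyer's account: duty 1319.49 = 1319.49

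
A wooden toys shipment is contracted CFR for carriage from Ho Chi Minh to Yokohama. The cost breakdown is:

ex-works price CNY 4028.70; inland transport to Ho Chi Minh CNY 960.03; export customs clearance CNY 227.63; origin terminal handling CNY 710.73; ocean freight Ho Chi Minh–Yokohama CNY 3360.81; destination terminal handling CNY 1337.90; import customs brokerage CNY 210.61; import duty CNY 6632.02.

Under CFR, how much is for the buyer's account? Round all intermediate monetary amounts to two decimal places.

Buyer's account: CNY 8180.53

CFR: the seller pays costs through ocean freight to the destination port, but not insurance.
Seller's account: goods 4028.70 + inland to port 960.03 + export clearance 227.63 + origin terminal 710.73 + freight 3360.81 = 9287.90
Buyer's account: destination terminal 1337.90 + brokerage 210.61 + duty 6632.02 = 8180.53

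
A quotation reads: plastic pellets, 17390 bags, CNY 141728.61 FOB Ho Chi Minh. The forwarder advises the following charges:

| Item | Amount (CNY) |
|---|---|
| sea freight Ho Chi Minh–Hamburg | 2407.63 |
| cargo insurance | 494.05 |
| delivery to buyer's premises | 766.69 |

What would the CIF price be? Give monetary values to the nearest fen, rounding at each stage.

Not relevant to the conversion: delivery — on the buyer under both terms; not part of either seller's price.
From FOB to CIF, the seller additionally bears: freight, insurance.
CIF price = 141728.61 + 2407.63 + 494.05 = 144630.29

CIF price: CNY 144630.29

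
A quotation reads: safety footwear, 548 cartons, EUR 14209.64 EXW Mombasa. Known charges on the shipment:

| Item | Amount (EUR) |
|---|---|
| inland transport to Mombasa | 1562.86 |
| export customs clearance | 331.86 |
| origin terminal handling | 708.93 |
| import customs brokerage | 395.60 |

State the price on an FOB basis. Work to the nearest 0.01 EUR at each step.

FOB price: EUR 16813.29

Not relevant to the conversion: brokerage — on the buyer under both terms; not part of either seller's price.
From EXW to FOB, the seller additionally bears: inland to port, export clearance, origin terminal.
FOB price = 14209.64 + 1562.86 + 331.86 + 708.93 = 16813.29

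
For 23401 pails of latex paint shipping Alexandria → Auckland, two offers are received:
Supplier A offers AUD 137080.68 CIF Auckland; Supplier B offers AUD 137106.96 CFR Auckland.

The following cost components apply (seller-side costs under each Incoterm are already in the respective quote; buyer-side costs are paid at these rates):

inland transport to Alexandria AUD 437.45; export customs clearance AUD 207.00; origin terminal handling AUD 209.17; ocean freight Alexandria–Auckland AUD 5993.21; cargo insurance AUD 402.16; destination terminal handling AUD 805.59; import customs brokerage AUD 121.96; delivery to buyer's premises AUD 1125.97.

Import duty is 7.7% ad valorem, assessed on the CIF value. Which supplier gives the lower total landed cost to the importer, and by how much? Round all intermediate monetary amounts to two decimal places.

Supplier A is cheaper by AUD 461.43

Supplier A (CIF):
The CIF price already equals the CIF value: 137080.68
Import duty = 137080.68 × 7.7% = 10555.21
Buyer bears (A): 805.59 + 121.96 + 1125.97 = 2053.52
Landed cost (A) = invoice 137080.68 + 2053.52 + duty 10555.21 = 149689.41
Supplier B (CFR):
CIF value = CFR price + insurance = 137106.96 + 402.16 = 137509.12
Import duty = 137509.12 × 7.7% = 10588.20
Buyer bears (B): 402.16 + 805.59 + 121.96 + 1125.97 = 2455.68
Landed cost (B) = invoice 137106.96 + 2455.68 + duty 10588.20 = 150150.84
Difference = |149689.41 − 150150.84| = 461.43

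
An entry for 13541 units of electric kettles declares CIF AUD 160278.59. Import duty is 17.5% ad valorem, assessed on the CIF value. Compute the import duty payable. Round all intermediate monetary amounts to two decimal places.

Import duty = 160278.59 × 17.5% = 28048.75

Import duty: AUD 28048.75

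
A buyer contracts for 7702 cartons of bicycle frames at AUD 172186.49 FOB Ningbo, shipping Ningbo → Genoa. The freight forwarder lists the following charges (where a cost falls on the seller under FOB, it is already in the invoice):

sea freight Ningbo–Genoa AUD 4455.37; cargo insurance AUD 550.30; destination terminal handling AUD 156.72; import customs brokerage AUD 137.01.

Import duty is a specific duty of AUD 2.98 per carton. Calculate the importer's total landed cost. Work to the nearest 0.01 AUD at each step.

FOB: the seller bears costs until goods are on board at the origin port; the buyer bears freight, insurance and all costs thereafter.
CIF value = FOB price + freight + insurance = 172186.49 + 4455.37 + 550.30 = 177192.16
Import duty = 7702 × 2.98 = 22951.96
Buyer bears: freight 4455.37 + insurance 550.30 + destination terminal 156.72 + brokerage 137.01 + duty 22951.96 = 28251.36
Landed cost = invoice 172186.49 + 28251.36 = 200437.85

Total landed cost: AUD 200437.85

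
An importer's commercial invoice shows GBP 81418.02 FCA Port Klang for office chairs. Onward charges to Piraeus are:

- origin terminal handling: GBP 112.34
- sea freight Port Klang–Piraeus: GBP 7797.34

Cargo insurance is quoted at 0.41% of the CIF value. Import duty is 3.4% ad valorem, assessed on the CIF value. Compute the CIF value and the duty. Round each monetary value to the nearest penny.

Let C be the CIF value. C = FCA price + pre-shipment costs + freight + 0.41% × C
C − 0.41% × C = 81418.02 + 112.34 + 7797.34
0.9959 × C = 89327.70
C = 89327.70 / 0.9959 = 89695.45
Insurance premium = 0.41% × 89695.45 = 367.75
Import duty = 89695.45 × 3.4% = 3049.65

CIF value: GBP 89695.45; import duty: GBP 3049.65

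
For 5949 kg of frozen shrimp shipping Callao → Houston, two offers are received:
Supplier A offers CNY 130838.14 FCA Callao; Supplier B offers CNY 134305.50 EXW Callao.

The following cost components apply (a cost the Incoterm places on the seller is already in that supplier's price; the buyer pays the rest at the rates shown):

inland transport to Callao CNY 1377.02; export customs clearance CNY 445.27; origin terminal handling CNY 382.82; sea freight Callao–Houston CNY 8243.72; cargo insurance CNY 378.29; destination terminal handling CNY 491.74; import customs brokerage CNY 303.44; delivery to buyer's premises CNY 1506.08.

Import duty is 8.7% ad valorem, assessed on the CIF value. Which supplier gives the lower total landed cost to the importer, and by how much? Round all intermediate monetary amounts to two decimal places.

Supplier A (FCA):
CIF value = FCA price + origin terminal + freight + insurance = 130838.14 + 382.82 + 8243.72 + 378.29 = 139842.97
Import duty = 139842.97 × 8.7% = 12166.34
Buyer bears (A): 382.82 + 8243.72 + 378.29 + 491.74 + 303.44 + 1506.08 = 11306.09
Landed cost (A) = invoice 130838.14 + 11306.09 + duty 12166.34 = 154310.57
Supplier B (EXW):
CIF value = EXW price + inland to port + export clearance + origin terminal + freight + insurance = 134305.50 + 1377.02 + 445.27 + 382.82 + 8243.72 + 378.29 = 145132.62
Import duty = 145132.62 × 8.7% = 12626.54
Buyer bears (B): 1377.02 + 445.27 + 382.82 + 8243.72 + 378.29 + 491.74 + 303.44 + 1506.08 = 13128.38
Landed cost (B) = invoice 134305.50 + 13128.38 + duty 12626.54 = 160060.42
Difference = |154310.57 − 160060.42| = 5749.85

Supplier A is cheaper by CNY 5749.85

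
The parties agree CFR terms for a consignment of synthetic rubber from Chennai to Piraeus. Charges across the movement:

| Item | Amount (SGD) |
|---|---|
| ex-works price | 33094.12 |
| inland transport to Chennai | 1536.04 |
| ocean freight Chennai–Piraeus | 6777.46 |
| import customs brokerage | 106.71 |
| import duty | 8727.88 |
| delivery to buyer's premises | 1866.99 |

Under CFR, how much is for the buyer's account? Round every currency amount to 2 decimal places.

CFR: the seller pays costs through ocean freight to the destination port, but not insurance.
Seller's account: goods 33094.12 + inland to port 1536.04 + freight 6777.46 = 41407.62
Buyer's account: brokerage 106.71 + duty 8727.88 + delivery 1866.99 = 10701.58

Buyer's account: SGD 10701.58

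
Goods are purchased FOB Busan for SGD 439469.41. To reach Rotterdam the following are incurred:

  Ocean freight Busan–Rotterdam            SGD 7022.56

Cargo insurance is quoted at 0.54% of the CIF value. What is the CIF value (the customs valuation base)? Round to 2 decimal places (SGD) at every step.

Let C be the CIF value. C = FOB price + freight + 0.54% × C
C − 0.54% × C = 439469.41 + 7022.56
0.9946 × C = 446491.97
C = 446491.97 / 0.9946 = 448916.12
Insurance premium = 0.54% × 448916.12 = 2424.15

CIF value: SGD 448916.12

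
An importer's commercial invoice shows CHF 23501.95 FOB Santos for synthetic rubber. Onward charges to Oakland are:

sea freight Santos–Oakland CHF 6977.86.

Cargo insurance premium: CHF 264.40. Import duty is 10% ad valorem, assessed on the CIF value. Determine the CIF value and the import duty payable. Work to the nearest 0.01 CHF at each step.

CIF = FOB price + freight + insurance
CIF = 23501.95 + 6977.86 + 264.40 = 30744.21
Import duty = 30744.21 × 10% = 3074.42

CIF value: CHF 30744.21; import duty: CHF 3074.42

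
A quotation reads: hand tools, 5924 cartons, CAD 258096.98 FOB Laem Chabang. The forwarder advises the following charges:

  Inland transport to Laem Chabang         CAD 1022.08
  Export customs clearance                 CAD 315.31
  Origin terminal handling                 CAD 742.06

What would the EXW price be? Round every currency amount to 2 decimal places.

EXW price: CAD 256017.53

From FOB to EXW, the seller no longer bears: inland to port, export clearance, origin terminal.
EXW price = 258096.98 − 1022.08 − 315.31 − 742.06 = 256017.53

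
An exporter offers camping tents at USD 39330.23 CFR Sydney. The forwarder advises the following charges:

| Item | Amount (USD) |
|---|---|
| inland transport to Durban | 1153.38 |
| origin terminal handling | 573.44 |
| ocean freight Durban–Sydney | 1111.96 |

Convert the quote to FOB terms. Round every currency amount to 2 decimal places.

Not relevant to the conversion: inland to port, origin terminal — on the seller under both CFR and FOB; already in the CFR price and stays in the FOB price.
From CFR to FOB, the seller no longer bears: freight.
FOB price = 39330.23 − 1111.96 = 38218.27

FOB price: USD 38218.27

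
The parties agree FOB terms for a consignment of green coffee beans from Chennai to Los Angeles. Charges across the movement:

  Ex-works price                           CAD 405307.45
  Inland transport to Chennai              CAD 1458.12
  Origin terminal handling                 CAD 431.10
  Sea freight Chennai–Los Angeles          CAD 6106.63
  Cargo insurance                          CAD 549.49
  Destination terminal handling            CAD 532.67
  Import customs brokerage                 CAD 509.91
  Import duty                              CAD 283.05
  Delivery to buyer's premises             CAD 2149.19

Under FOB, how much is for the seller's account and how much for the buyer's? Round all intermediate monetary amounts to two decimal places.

Seller: CAD 407196.67; buyer: CAD 10130.94

FOB: the seller bears costs until goods are on board at the origin port; the buyer bears freight, insurance and all costs thereafter.
Seller's account: goods 405307.45 + inland to port 1458.12 + origin terminal 431.10 = 407196.67
Buyer's account: freight 6106.63 + insurance 549.49 + destination terminal 532.67 + brokerage 509.91 + duty 283.05 + delivery 2149.19 = 10130.94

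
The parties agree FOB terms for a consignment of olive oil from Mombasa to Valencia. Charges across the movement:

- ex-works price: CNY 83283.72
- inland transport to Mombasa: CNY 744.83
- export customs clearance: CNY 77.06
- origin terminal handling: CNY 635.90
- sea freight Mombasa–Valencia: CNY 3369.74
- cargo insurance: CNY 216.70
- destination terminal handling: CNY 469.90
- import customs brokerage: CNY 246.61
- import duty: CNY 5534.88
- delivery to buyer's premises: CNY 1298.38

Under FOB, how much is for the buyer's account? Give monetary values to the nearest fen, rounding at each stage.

Buyer's account: CNY 11136.21

FOB: the seller bears costs until goods are on board at the origin port; the buyer bears freight, insurance and all costs thereafter.
Seller's account: goods 83283.72 + inland to port 744.83 + export clearance 77.06 + origin terminal 635.90 = 84741.51
Buyer's account: freight 3369.74 + insurance 216.70 + destination terminal 469.90 + brokerage 246.61 + duty 5534.88 + delivery 1298.38 = 11136.21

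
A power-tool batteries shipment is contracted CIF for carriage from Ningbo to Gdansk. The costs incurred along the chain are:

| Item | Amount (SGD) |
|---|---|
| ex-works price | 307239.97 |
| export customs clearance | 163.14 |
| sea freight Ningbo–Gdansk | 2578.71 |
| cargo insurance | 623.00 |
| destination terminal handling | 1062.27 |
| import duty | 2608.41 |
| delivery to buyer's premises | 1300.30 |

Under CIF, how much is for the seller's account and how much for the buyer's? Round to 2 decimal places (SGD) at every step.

CIF: the seller pays costs through ocean freight and marine insurance to the destination port.
Seller's account: goods 307239.97 + export clearance 163.14 + freight 2578.71 + insurance 623.00 = 310604.82
Buyer's account: destination terminal 1062.27 + duty 2608.41 + delivery 1300.30 = 4970.98

Seller: SGD 310604.82; buyer: SGD 4970.98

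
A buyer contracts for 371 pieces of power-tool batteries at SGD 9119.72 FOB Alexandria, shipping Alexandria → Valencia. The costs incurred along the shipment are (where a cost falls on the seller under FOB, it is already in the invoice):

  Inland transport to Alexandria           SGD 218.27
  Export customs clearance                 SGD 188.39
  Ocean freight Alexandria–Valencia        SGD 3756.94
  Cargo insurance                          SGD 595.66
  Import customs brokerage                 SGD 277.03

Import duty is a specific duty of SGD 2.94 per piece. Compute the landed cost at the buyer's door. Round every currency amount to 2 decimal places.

Total landed cost: SGD 14840.09

FOB: the seller bears costs until goods are on board at the origin port; the buyer bears freight, insurance and all costs thereafter.
Already in the invoice (seller's account under FOB): inland to port, export clearance — exclude.
CIF value = FOB price + freight + insurance = 9119.72 + 3756.94 + 595.66 = 13472.32
Import duty = 371 × 2.94 = 1090.74
Buyer bears: freight 3756.94 + insurance 595.66 + brokerage 277.03 + duty 1090.74 = 5720.37
Landed cost = invoice 9119.72 + 5720.37 = 14840.09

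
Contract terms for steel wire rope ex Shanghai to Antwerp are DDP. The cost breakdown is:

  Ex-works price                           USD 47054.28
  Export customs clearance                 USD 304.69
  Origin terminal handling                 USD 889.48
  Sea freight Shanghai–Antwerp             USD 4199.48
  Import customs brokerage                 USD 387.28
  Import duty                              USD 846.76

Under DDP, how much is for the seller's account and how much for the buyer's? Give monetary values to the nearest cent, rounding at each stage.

DDP: the seller bears all costs including import duty.
Seller's account: goods 47054.28 + export clearance 304.69 + origin terminal 889.48 + freight 4199.48 + brokerage 387.28 + duty 846.76 = 53681.97
Buyer's account: 0.00

Seller: USD 53681.97; buyer: USD 0.00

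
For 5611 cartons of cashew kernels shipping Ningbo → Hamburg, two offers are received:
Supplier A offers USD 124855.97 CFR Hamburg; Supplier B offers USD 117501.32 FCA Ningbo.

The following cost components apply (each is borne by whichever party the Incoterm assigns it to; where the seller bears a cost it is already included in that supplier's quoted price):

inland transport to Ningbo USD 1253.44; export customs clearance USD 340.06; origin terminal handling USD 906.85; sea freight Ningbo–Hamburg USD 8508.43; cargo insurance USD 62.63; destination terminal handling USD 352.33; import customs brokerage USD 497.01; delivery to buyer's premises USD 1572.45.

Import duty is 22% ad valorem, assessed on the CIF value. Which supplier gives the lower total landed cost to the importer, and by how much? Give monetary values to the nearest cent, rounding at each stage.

Supplier A (CFR):
CIF value = CFR price + insurance = 124855.97 + 62.63 = 124918.60
Import duty = 124918.60 × 22% = 27482.09
Buyer bears (A): 62.63 + 352.33 + 497.01 + 1572.45 = 2484.42
Landed cost (A) = invoice 124855.97 + 2484.42 + duty 27482.09 = 154822.48
Supplier B (FCA):
CIF value = FCA price + origin terminal + freight + insurance = 117501.32 + 906.85 + 8508.43 + 62.63 = 126979.23
Import duty = 126979.23 × 22% = 27935.43
Buyer bears (B): 906.85 + 8508.43 + 62.63 + 352.33 + 497.01 + 1572.45 = 11899.70
Landed cost (B) = invoice 117501.32 + 11899.70 + duty 27935.43 = 157336.45
Difference = |154822.48 − 157336.45| = 2513.97

Supplier A is cheaper by USD 2513.97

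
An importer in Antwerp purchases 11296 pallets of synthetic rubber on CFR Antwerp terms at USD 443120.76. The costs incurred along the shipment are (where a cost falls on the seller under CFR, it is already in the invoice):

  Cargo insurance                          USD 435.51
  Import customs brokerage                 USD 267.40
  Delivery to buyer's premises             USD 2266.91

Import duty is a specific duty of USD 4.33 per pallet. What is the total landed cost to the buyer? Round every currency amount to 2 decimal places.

Total landed cost: USD 495002.26

CFR: the seller pays costs through ocean freight to the destination port, but not insurance.
CIF value = CFR price + insurance = 443120.76 + 435.51 = 443556.27
Import duty = 11296 × 4.33 = 48911.68
Buyer bears: insurance 435.51 + brokerage 267.40 + delivery 2266.91 + duty 48911.68 = 51881.50
Landed cost = invoice 443120.76 + 51881.50 = 495002.26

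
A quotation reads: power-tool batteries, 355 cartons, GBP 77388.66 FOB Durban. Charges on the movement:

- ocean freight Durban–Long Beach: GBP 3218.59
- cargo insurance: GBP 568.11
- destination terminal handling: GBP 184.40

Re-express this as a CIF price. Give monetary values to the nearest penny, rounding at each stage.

CIF price: GBP 81175.36

Not relevant to the conversion: destination terminal — on the buyer under both terms; not part of either seller's price.
From FOB to CIF, the seller additionally bears: freight, insurance.
CIF price = 77388.66 + 3218.59 + 568.11 = 81175.36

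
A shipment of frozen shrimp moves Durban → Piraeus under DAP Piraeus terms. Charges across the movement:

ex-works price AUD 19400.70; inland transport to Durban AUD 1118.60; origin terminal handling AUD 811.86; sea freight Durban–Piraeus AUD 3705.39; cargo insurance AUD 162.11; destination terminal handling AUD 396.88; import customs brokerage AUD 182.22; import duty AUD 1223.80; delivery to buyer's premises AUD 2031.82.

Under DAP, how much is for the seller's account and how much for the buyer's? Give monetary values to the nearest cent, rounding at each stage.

DAP: the seller bears all costs to the named destination except import duty and clearance.
Seller's account: goods 19400.70 + inland to port 1118.60 + origin terminal 811.86 + freight 3705.39 + insurance 162.11 + destination terminal 396.88 + delivery 2031.82 = 27627.36
Buyer's account: brokerage 182.22 + duty 1223.80 = 1406.02

Seller: AUD 27627.36; buyer: AUD 1406.02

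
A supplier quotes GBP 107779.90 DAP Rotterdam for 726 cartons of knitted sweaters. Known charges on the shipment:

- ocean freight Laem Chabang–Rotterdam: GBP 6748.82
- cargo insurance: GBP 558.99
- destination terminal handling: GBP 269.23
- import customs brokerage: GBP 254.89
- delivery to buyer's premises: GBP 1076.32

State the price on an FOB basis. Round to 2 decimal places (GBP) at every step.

FOB price: GBP 99126.54

Not relevant to the conversion: brokerage — on the buyer under both terms; not part of either seller's price.
From DAP to FOB, the seller no longer bears: freight, insurance, destination terminal, delivery.
FOB price = 107779.90 − 6748.82 − 558.99 − 269.23 − 1076.32 = 99126.54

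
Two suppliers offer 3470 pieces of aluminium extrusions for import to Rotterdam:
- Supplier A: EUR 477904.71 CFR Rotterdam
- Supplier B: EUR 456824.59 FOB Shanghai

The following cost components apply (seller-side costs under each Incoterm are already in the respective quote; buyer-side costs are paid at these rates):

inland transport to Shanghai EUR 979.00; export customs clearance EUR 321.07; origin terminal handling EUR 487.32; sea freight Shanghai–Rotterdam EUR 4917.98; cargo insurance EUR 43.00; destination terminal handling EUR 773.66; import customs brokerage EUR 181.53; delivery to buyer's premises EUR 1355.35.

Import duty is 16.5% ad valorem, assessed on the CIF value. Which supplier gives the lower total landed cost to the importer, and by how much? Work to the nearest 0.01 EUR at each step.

Supplier A (CFR):
CIF value = CFR price + insurance = 477904.71 + 43.00 = 477947.71
Import duty = 477947.71 × 16.5% = 78861.37
Buyer bears (A): 43.00 + 773.66 + 181.53 + 1355.35 = 2353.54
Landed cost (A) = invoice 477904.71 + 2353.54 + duty 78861.37 = 559119.62
Supplier B (FOB):
CIF value = FOB price + freight + insurance = 456824.59 + 4917.98 + 43.00 = 461785.57
Import duty = 461785.57 × 16.5% = 76194.62
Buyer bears (B): 4917.98 + 43.00 + 773.66 + 181.53 + 1355.35 = 7271.52
Landed cost (B) = invoice 456824.59 + 7271.52 + duty 76194.62 = 540290.73
Difference = |559119.62 − 540290.73| = 18828.89

Supplier B is cheaper by EUR 18828.89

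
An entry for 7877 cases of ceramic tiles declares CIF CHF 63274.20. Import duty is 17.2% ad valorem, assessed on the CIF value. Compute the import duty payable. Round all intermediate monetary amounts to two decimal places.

Import duty: CHF 10883.16

Import duty = 63274.20 × 17.2% = 10883.16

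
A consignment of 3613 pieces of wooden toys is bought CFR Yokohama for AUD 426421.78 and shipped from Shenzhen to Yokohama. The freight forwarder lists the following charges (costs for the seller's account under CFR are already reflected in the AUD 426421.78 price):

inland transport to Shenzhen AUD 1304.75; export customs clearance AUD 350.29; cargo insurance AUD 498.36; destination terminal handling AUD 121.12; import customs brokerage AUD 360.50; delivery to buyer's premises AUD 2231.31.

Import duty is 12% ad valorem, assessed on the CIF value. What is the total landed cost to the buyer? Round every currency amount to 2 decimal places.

Total landed cost: AUD 480863.49

CFR: the seller pays costs through ocean freight to the destination port, but not insurance.
Already in the invoice (seller's account under CFR): inland to port, export clearance — exclude.
CIF value = CFR price + insurance = 426421.78 + 498.36 = 426920.14
Import duty = 426920.14 × 12% = 51230.42
Buyer bears: insurance 498.36 + destination terminal 121.12 + brokerage 360.50 + delivery 2231.31 + duty 51230.42 = 54441.71
Landed cost = invoice 426421.78 + 54441.71 = 480863.49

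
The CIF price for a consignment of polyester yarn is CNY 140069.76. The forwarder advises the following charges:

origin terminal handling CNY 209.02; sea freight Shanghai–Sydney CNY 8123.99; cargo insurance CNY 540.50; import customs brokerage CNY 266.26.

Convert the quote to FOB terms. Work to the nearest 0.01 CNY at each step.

Not relevant to the conversion: origin terminal — on the seller under both CIF and FOB; already in the CIF price and stays in the FOB price. brokerage — on the buyer under both terms; not part of either seller's price.
From CIF to FOB, the seller no longer bears: freight, insurance.
FOB price = 140069.76 − 8123.99 − 540.50 = 131405.27

FOB price: CNY 131405.27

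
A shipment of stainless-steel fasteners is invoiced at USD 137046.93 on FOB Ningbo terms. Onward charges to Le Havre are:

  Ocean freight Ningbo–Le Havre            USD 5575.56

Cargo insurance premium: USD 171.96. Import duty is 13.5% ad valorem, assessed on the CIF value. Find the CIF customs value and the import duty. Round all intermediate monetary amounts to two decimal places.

CIF value: USD 142794.45; import duty: USD 19277.25

CIF = FOB price + freight + insurance
CIF = 137046.93 + 5575.56 + 171.96 = 142794.45
Import duty = 142794.45 × 13.5% = 19277.25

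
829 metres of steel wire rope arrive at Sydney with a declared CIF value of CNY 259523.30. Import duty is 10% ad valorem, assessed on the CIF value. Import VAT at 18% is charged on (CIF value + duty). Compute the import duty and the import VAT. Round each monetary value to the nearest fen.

Import duty: CNY 25952.33; import VAT: CNY 51385.61

Import duty = 259523.30 × 10% = 25952.33
VAT base = CIF + duty = 259523.30 + 25952.33 = 285475.63
Import VAT = 285475.63 × 18% = 51385.61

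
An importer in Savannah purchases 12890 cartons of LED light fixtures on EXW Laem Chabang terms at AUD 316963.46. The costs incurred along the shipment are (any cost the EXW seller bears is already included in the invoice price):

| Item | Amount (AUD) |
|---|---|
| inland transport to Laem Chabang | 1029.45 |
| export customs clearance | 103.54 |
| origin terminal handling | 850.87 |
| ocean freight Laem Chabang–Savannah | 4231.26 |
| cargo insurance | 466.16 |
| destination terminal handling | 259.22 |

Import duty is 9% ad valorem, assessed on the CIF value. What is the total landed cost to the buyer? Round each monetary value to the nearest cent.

EXW: the seller makes goods available at their premises; the buyer bears all onward costs.
CIF value = EXW price + inland to port + export clearance + origin terminal + freight + insurance = 316963.46 + 1029.45 + 103.54 + 850.87 + 4231.26 + 466.16 = 323644.74
Import duty = 323644.74 × 9% = 29128.03
Buyer bears: inland to port 1029.45 + export clearance 103.54 + origin terminal 850.87 + freight 4231.26 + insurance 466.16 + destination terminal 259.22 + duty 29128.03 = 36068.53
Landed cost = invoice 316963.46 + 36068.53 = 353031.99

Total landed cost: AUD 353031.99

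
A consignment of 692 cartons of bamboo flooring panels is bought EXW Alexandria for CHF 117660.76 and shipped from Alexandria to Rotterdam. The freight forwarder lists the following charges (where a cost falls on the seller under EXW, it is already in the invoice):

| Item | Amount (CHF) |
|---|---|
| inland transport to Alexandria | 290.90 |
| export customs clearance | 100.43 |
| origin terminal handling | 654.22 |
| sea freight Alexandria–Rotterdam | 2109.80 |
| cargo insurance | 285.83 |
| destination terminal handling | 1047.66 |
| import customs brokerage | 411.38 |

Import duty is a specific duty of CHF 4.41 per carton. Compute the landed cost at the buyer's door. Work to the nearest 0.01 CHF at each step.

EXW: the seller makes goods available at their premises; the buyer bears all onward costs.
CIF value = EXW price + inland to port + export clearance + origin terminal + freight + insurance = 117660.76 + 290.90 + 100.43 + 654.22 + 2109.80 + 285.83 = 121101.94
Import duty = 692 × 4.41 = 3051.72
Buyer bears: inland to port 290.90 + export clearance 100.43 + origin terminal 654.22 + freight 2109.80 + insurance 285.83 + destination terminal 1047.66 + brokerage 411.38 + duty 3051.72 = 7951.94
Landed cost = invoice 117660.76 + 7951.94 = 125612.70

Total landed cost: CHF 125612.70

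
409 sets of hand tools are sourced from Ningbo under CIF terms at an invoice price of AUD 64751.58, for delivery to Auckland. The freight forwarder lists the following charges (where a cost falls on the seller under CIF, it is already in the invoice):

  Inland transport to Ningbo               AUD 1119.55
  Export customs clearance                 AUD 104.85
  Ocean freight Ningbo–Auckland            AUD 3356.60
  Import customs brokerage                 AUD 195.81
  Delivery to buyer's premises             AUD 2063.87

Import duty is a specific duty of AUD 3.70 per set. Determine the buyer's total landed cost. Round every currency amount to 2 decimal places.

CIF: the seller pays costs through ocean freight and marine insurance to the destination port.
Already in the invoice (seller's account under CIF): inland to port, export clearance, freight — exclude.
The CIF price already equals the CIF value: 64751.58
Import duty = 409 × 3.70 = 1513.30
Buyer bears: brokerage 195.81 + delivery 2063.87 + duty 1513.30 = 3772.98
Landed cost = invoice 64751.58 + 3772.98 = 68524.56

Total landed cost: AUD 68524.56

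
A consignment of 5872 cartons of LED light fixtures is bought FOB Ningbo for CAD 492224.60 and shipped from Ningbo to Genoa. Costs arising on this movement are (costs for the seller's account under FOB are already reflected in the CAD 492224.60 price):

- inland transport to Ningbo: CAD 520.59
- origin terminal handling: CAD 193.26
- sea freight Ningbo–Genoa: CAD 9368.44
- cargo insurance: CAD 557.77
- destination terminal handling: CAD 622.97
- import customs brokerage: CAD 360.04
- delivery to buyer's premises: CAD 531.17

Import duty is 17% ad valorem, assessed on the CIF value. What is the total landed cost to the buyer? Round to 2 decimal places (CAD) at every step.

FOB: the seller bears costs until goods are on board at the origin port; the buyer bears freight, insurance and all costs thereafter.
Already in the invoice (seller's account under FOB): inland to port, origin terminal — exclude.
CIF value = FOB price + freight + insurance = 492224.60 + 9368.44 + 557.77 = 502150.81
Import duty = 502150.81 × 17% = 85365.64
Buyer bears: freight 9368.44 + insurance 557.77 + destination terminal 622.97 + brokerage 360.04 + delivery 531.17 + duty 85365.64 = 96806.03
Landed cost = invoice 492224.60 + 96806.03 = 589030.63

Total landed cost: CAD 589030.63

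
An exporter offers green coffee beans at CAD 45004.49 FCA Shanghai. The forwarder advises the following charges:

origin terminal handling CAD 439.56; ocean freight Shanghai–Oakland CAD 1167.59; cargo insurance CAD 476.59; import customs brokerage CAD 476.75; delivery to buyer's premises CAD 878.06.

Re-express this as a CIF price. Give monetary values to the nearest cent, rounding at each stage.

CIF price: CAD 47088.23

Not relevant to the conversion: brokerage, delivery — on the buyer under both terms; not part of either seller's price.
From FCA to CIF, the seller additionally bears: origin terminal, freight, insurance.
CIF price = 45004.49 + 439.56 + 1167.59 + 476.59 = 47088.23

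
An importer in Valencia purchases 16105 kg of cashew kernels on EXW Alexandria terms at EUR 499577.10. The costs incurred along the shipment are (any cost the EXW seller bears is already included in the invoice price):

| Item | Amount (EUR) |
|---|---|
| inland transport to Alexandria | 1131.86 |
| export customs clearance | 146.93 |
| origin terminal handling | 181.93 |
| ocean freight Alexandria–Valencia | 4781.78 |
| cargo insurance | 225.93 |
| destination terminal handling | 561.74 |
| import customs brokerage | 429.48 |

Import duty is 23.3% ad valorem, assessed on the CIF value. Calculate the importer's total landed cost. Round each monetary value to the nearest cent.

Total landed cost: EUR 624945.36

EXW: the seller makes goods available at their premises; the buyer bears all onward costs.
CIF value = EXW price + inland to port + export clearance + origin terminal + freight + insurance = 499577.10 + 1131.86 + 146.93 + 181.93 + 4781.78 + 225.93 = 506045.53
Import duty = 506045.53 × 23.3% = 117908.61
Buyer bears: inland to port 1131.86 + export clearance 146.93 + origin terminal 181.93 + freight 4781.78 + insurance 225.93 + destination terminal 561.74 + brokerage 429.48 + duty 117908.61 = 125368.26
Landed cost = invoice 499577.10 + 125368.26 = 624945.36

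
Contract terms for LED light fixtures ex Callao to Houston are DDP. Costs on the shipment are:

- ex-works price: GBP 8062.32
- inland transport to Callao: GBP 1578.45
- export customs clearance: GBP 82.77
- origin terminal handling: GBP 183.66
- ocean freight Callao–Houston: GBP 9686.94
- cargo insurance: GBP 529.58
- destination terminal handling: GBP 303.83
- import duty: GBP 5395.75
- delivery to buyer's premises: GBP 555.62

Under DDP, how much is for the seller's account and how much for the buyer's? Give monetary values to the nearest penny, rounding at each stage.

DDP: the seller bears all costs including import duty.
Seller's account: goods 8062.32 + inland to port 1578.45 + export clearance 82.77 + origin terminal 183.66 + freight 9686.94 + insurance 529.58 + destination terminal 303.83 + duty 5395.75 + delivery 555.62 = 26378.92
Buyer's account: 0.00

Seller: GBP 26378.92; buyer: GBP 0.00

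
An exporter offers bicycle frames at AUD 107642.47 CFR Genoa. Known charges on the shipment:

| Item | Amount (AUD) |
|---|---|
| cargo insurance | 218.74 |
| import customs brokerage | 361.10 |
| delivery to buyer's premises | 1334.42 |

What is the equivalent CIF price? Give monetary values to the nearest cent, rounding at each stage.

CIF price: AUD 107861.21

Not relevant to the conversion: brokerage, delivery — on the buyer under both terms; not part of either seller's price.
From CFR to CIF, the seller additionally bears: insurance.
CIF price = 107642.47 + 218.74 = 107861.21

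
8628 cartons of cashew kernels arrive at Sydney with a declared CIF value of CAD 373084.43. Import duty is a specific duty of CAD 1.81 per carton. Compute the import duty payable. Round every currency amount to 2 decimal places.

Import duty = 8628 × 1.81 = 15616.68

Import duty: CAD 15616.68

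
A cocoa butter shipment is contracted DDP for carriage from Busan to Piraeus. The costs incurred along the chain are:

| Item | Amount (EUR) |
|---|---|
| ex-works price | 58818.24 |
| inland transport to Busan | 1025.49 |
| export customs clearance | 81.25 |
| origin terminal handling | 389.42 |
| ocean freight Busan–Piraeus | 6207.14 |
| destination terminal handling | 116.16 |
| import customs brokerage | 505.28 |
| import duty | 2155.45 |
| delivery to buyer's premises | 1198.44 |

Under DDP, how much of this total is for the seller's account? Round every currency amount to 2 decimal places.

Seller's account: EUR 70496.87

DDP: the seller bears all costs including import duty.
Seller's account: goods 58818.24 + inland to port 1025.49 + export clearance 81.25 + origin terminal 389.42 + freight 6207.14 + destination terminal 116.16 + brokerage 505.28 + duty 2155.45 + delivery 1198.44 = 70496.87
Buyer's account: 0.00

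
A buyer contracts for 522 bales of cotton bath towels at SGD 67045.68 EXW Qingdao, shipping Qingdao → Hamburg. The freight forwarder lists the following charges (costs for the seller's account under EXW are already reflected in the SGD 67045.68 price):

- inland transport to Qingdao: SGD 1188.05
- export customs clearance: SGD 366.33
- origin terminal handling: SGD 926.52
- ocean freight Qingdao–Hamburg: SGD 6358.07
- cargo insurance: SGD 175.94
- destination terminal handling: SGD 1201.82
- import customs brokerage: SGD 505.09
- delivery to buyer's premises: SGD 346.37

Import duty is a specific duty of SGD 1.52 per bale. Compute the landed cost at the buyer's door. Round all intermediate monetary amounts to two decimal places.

EXW: the seller makes goods available at their premises; the buyer bears all onward costs.
CIF value = EXW price + inland to port + export clearance + origin terminal + freight + insurance = 67045.68 + 1188.05 + 366.33 + 926.52 + 6358.07 + 175.94 = 76060.59
Import duty = 522 × 1.52 = 793.44
Buyer bears: inland to port 1188.05 + export clearance 366.33 + origin terminal 926.52 + freight 6358.07 + insurance 175.94 + destination terminal 1201.82 + brokerage 505.09 + delivery 346.37 + duty 793.44 = 11861.63
Landed cost = invoice 67045.68 + 11861.63 = 78907.31

Total landed cost: SGD 78907.31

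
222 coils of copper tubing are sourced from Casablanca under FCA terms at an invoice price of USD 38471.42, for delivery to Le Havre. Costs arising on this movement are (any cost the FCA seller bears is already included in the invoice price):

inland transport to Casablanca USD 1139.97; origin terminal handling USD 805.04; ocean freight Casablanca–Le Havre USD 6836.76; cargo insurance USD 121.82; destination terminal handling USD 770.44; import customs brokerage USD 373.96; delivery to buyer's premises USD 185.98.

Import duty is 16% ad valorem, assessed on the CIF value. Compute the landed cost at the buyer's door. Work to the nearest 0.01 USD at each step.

Total landed cost: USD 54963.03

FCA: the seller delivers export-cleared goods to the carrier; the buyer bears costs from that point.
Already in the invoice (seller's account under FCA): inland to port — exclude.
CIF value = FCA price + origin terminal + freight + insurance = 38471.42 + 805.04 + 6836.76 + 121.82 = 46235.04
Import duty = 46235.04 × 16% = 7397.61
Buyer bears: origin terminal 805.04 + freight 6836.76 + insurance 121.82 + destination terminal 770.44 + brokerage 373.96 + delivery 185.98 + duty 7397.61 = 16491.61
Landed cost = invoice 38471.42 + 16491.61 = 54963.03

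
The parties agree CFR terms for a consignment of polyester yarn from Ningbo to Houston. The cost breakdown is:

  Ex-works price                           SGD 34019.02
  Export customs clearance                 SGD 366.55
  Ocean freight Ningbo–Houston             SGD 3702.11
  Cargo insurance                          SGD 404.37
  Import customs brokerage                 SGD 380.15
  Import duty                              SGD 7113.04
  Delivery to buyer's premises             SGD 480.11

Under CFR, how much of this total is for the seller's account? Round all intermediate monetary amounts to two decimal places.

CFR: the seller pays costs through ocean freight to the destination port, but not insurance.
Seller's account: goods 34019.02 + export clearance 366.55 + freight 3702.11 = 38087.68
Buyer's account: insurance 404.37 + brokerage 380.15 + duty 7113.04 + delivery 480.11 = 8377.67

Seller's account: SGD 38087.68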